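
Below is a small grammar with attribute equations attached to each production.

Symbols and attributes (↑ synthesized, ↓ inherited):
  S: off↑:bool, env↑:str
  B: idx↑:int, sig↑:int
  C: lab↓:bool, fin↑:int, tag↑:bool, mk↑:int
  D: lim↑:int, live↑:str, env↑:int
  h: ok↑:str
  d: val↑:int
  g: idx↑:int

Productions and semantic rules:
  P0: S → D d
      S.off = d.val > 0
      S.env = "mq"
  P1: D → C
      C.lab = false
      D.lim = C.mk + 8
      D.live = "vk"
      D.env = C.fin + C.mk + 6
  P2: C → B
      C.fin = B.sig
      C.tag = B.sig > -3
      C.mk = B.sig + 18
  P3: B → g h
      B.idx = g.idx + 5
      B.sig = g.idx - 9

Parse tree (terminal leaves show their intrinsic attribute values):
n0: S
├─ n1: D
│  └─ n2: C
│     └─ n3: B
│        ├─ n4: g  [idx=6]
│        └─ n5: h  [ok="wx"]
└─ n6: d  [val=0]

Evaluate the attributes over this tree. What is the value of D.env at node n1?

1. n2.lab = false  [false]
2. n4.idx = 6  [terminal]
3. n5.ok = "wx"  [terminal]
4. n3.idx = 11  [g.idx + 5]
5. n3.sig = -3  [g.idx - 9]
6. n2.fin = -3  [B.sig]
7. n2.tag = false  [B.sig > -3]
8. n2.mk = 15  [B.sig + 18]
9. n1.lim = 23  [C.mk + 8]
10. n1.live = "vk"  ["vk"]
11. n1.env = 18  [C.fin + C.mk + 6]
12. n6.val = 0  [terminal]
13. n0.off = false  [d.val > 0]
14. n0.env = "mq"  ["mq"]

18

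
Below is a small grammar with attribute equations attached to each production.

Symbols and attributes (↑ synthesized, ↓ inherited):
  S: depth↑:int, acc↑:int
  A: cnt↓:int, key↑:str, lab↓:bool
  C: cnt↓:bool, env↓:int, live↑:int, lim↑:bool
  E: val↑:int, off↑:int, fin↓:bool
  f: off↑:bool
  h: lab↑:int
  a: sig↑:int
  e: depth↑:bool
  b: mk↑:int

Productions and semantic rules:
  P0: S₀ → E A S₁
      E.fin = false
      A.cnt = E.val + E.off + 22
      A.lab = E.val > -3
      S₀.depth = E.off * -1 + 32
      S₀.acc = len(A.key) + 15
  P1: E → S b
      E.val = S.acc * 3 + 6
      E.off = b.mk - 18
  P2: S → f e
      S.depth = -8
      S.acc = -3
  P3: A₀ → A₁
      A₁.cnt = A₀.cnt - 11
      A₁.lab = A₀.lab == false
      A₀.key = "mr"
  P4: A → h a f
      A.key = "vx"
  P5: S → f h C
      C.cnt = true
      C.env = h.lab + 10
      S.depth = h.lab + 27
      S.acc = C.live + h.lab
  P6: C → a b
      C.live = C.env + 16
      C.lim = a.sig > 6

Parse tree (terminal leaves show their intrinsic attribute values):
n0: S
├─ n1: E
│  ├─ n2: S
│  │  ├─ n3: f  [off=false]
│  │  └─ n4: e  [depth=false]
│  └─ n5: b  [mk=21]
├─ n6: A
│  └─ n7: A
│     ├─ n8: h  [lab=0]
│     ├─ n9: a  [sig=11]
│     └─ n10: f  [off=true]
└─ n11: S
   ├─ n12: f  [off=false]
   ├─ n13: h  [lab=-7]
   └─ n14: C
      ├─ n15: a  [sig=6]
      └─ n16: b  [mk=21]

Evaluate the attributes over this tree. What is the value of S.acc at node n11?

1. n1.fin = false  [false]
2. n3.off = false  [terminal]
3. n4.depth = false  [terminal]
4. n2.depth = -8  [-8]
5. n2.acc = -3  [-3]
6. n5.mk = 21  [terminal]
7. n1.val = -3  [S.acc * 3 + 6]
8. n1.off = 3  [b.mk - 18]
9. n6.cnt = 22  [E.val + E.off + 22]
10. n6.lab = false  [E.val > -3]
11. n7.cnt = 11  [A₀.cnt - 11]
12. n7.lab = true  [A₀.lab == false]
13. n8.lab = 0  [terminal]
14. n9.sig = 11  [terminal]
15. n10.off = true  [terminal]
16. n7.key = "vx"  ["vx"]
17. n6.key = "mr"  ["mr"]
18. n12.off = false  [terminal]
19. n13.lab = -7  [terminal]
20. n14.cnt = true  [true]
21. n14.env = 3  [h.lab + 10]
22. n15.sig = 6  [terminal]
23. n16.mk = 21  [terminal]
24. n14.live = 19  [C.env + 16]
25. n14.lim = false  [a.sig > 6]
26. n11.depth = 20  [h.lab + 27]
27. n11.acc = 12  [C.live + h.lab]
28. n0.depth = 29  [E.off * -1 + 32]
29. n0.acc = 17  [len(A.key) + 15]

12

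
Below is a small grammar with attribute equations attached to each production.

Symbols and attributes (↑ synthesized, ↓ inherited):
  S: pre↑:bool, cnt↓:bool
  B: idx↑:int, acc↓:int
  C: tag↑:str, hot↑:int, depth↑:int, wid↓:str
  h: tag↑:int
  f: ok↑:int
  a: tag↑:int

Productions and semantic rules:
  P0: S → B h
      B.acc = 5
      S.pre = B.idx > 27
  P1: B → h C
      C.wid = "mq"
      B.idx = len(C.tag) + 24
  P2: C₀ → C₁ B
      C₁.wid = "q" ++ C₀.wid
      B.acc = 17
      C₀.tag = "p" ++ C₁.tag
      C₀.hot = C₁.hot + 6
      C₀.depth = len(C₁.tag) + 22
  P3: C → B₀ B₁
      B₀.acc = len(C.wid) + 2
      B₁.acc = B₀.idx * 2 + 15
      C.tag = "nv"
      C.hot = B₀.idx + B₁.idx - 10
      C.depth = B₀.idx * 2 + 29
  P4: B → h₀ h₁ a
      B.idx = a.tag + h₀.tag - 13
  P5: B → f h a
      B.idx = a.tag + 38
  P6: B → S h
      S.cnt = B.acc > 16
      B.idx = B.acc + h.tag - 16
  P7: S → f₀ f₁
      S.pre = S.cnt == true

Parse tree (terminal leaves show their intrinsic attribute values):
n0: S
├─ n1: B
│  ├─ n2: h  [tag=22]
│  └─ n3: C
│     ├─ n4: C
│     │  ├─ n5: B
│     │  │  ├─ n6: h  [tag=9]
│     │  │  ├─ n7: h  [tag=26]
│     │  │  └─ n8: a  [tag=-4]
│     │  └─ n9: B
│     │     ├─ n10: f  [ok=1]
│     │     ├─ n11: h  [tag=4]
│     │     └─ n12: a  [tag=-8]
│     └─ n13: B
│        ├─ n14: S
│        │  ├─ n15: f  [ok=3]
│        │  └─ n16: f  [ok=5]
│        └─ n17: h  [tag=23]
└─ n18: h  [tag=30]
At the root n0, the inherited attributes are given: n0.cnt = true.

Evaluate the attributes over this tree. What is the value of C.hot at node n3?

1. n0.cnt = true  [given at root]
2. n1.acc = 5  [5]
3. n2.tag = 22  [terminal]
4. n3.wid = "mq"  ["mq"]
5. n4.wid = "qmq"  ["q" ++ C₀.wid]
6. n5.acc = 5  [len(C.wid) + 2]
7. n6.tag = 9  [terminal]
8. n7.tag = 26  [terminal]
9. n8.tag = -4  [terminal]
10. n5.idx = -8  [a.tag + h₀.tag - 13]
11. n9.acc = -1  [B₀.idx * 2 + 15]
12. n10.ok = 1  [terminal]
13. n11.tag = 4  [terminal]
14. n12.tag = -8  [terminal]
15. n9.idx = 30  [a.tag + 38]
16. n4.tag = "nv"  ["nv"]
17. n4.hot = 12  [B₀.idx + B₁.idx - 10]
18. n4.depth = 13  [B₀.idx * 2 + 29]
19. n13.acc = 17  [17]
20. n14.cnt = true  [B.acc > 16]
21. n15.ok = 3  [terminal]
22. n16.ok = 5  [terminal]
23. n14.pre = true  [S.cnt == true]
24. n17.tag = 23  [terminal]
25. n13.idx = 24  [B.acc + h.tag - 16]
26. n3.tag = "pnv"  ["p" ++ C₁.tag]
27. n3.hot = 18  [C₁.hot + 6]
28. n3.depth = 24  [len(C₁.tag) + 22]
29. n1.idx = 27  [len(C.tag) + 24]
30. n18.tag = 30  [terminal]
31. n0.pre = false  [B.idx > 27]

18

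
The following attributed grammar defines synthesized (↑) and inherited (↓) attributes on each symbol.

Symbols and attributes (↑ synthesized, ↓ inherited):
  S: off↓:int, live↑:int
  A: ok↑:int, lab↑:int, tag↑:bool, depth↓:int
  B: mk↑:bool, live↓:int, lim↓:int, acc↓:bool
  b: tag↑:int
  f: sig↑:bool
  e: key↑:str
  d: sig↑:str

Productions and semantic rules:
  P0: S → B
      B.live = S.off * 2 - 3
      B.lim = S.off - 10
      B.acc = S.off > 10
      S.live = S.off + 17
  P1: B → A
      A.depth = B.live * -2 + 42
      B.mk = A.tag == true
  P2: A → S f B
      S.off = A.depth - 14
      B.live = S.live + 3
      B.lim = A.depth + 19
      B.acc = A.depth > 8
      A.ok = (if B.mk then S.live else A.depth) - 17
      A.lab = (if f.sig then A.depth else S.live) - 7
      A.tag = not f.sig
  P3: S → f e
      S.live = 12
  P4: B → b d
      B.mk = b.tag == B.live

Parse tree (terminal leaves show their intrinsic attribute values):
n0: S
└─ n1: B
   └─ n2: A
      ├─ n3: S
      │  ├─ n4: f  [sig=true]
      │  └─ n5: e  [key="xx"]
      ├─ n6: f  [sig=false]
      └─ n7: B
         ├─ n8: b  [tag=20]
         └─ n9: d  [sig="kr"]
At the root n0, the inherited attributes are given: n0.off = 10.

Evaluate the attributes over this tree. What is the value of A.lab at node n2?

1. n0.off = 10  [given at root]
2. n1.live = 17  [S.off * 2 - 3]
3. n1.lim = 0  [S.off - 10]
4. n1.acc = false  [S.off > 10]
5. n2.depth = 8  [B.live * -2 + 42]
6. n3.off = -6  [A.depth - 14]
7. n4.sig = true  [terminal]
8. n5.key = "xx"  [terminal]
9. n3.live = 12  [12]
10. n6.sig = false  [terminal]
11. n7.live = 15  [S.live + 3]
12. n7.lim = 27  [A.depth + 19]
13. n7.acc = false  [A.depth > 8]
14. n8.tag = 20  [terminal]
15. n9.sig = "kr"  [terminal]
16. n7.mk = false  [b.tag == B.live]
17. n2.ok = -9  [(if B.mk then S.live else A.depth) - 17]
18. n2.lab = 5  [(if f.sig then A.depth else S.live) - 7]
19. n2.tag = true  [not f.sig]
20. n1.mk = true  [A.tag == true]
21. n0.live = 27  [S.off + 17]

5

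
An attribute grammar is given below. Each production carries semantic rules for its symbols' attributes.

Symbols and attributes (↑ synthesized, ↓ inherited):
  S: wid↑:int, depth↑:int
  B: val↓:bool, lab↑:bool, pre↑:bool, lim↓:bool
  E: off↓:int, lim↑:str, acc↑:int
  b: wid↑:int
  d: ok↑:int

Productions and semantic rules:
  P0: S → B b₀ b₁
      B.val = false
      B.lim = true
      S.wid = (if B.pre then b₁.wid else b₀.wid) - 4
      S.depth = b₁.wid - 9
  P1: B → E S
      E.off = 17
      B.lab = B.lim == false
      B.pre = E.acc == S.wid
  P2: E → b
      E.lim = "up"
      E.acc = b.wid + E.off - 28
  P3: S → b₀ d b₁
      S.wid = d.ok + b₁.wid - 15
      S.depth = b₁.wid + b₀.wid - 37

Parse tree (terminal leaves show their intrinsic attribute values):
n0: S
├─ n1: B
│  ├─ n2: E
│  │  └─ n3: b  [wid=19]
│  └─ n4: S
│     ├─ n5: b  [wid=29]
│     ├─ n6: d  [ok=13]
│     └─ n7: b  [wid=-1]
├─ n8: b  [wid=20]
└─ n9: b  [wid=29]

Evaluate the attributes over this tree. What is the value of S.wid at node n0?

16

1. n1.val = false  [false]
2. n1.lim = true  [true]
3. n2.off = 17  [17]
4. n3.wid = 19  [terminal]
5. n2.lim = "up"  ["up"]
6. n2.acc = 8  [b.wid + E.off - 28]
7. n5.wid = 29  [terminal]
8. n6.ok = 13  [terminal]
9. n7.wid = -1  [terminal]
10. n4.wid = -3  [d.ok + b₁.wid - 15]
11. n4.depth = -9  [b₁.wid + b₀.wid - 37]
12. n1.lab = false  [B.lim == false]
13. n1.pre = false  [E.acc == S.wid]
14. n8.wid = 20  [terminal]
15. n9.wid = 29  [terminal]
16. n0.wid = 16  [(if B.pre then b₁.wid else b₀.wid) - 4]
17. n0.depth = 20  [b₁.wid - 9]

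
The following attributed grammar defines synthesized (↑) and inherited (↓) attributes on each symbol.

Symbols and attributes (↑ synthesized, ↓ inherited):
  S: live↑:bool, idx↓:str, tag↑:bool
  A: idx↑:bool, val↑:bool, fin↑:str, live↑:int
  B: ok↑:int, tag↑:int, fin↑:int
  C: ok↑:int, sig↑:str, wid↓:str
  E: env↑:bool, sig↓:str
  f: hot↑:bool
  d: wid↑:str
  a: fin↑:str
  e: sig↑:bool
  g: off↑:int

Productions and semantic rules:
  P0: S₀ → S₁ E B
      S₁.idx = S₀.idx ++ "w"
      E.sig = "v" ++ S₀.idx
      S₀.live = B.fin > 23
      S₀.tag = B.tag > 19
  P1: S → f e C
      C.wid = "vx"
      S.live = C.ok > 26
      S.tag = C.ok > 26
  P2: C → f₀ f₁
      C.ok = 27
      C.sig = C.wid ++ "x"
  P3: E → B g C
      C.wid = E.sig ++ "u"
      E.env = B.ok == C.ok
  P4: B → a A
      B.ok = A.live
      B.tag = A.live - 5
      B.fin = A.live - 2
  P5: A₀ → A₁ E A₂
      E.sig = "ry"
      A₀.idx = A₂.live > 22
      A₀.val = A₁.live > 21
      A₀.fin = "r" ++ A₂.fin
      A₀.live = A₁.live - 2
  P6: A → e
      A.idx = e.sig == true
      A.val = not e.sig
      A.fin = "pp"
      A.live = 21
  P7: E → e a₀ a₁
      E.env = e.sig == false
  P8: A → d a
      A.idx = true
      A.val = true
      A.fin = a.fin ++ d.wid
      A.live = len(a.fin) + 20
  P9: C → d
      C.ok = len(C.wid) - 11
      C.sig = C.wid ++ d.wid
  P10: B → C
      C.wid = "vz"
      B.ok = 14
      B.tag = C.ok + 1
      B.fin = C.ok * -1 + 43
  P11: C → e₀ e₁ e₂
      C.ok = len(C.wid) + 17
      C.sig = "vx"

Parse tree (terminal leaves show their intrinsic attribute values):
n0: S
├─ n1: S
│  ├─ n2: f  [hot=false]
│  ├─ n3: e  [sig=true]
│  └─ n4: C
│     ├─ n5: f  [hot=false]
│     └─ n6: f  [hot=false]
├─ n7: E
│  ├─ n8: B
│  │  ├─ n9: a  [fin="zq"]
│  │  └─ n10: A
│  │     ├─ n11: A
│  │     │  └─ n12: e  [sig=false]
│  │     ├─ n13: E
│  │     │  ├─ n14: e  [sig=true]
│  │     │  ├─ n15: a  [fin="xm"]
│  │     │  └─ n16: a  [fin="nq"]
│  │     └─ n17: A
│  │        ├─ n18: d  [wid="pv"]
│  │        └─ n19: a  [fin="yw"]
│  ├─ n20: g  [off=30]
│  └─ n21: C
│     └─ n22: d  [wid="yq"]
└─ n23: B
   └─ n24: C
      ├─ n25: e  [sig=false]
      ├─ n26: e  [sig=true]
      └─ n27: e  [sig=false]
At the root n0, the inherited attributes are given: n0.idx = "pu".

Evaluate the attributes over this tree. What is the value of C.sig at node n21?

"vpuuyq"

1. n0.idx = "pu"  [given at root]
2. n1.idx = "puw"  [S₀.idx ++ "w"]
3. n2.hot = false  [terminal]
4. n3.sig = true  [terminal]
5. n4.wid = "vx"  ["vx"]
6. n5.hot = false  [terminal]
7. n6.hot = false  [terminal]
8. n4.ok = 27  [27]
9. n4.sig = "vxx"  [C.wid ++ "x"]
10. n1.live = true  [C.ok > 26]
11. n1.tag = true  [C.ok > 26]
12. n7.sig = "vpu"  ["v" ++ S₀.idx]
13. n9.fin = "zq"  [terminal]
14. n12.sig = false  [terminal]
15. n11.idx = false  [e.sig == true]
16. n11.val = true  [not e.sig]
17. n11.fin = "pp"  ["pp"]
18. n11.live = 21  [21]
19. n13.sig = "ry"  ["ry"]
20. n14.sig = true  [terminal]
21. n15.fin = "xm"  [terminal]
22. n16.fin = "nq"  [terminal]
23. n13.env = false  [e.sig == false]
24. n18.wid = "pv"  [terminal]
25. n19.fin = "yw"  [terminal]
26. n17.idx = true  [true]
27. n17.val = true  [true]
28. n17.fin = "ywpv"  [a.fin ++ d.wid]
29. n17.live = 22  [len(a.fin) + 20]
30. n10.idx = false  [A₂.live > 22]
31. n10.val = false  [A₁.live > 21]
32. n10.fin = "rywpv"  ["r" ++ A₂.fin]
33. n10.live = 19  [A₁.live - 2]
34. n8.ok = 19  [A.live]
35. n8.tag = 14  [A.live - 5]
36. n8.fin = 17  [A.live - 2]
37. n20.off = 30  [terminal]
38. n21.wid = "vpuu"  [E.sig ++ "u"]
39. n22.wid = "yq"  [terminal]
40. n21.ok = -7  [len(C.wid) - 11]
41. n21.sig = "vpuuyq"  [C.wid ++ d.wid]
42. n7.env = false  [B.ok == C.ok]
43. n24.wid = "vz"  ["vz"]
44. n25.sig = false  [terminal]
45. n26.sig = true  [terminal]
46. n27.sig = false  [terminal]
47. n24.ok = 19  [len(C.wid) + 17]
48. n24.sig = "vx"  ["vx"]
49. n23.ok = 14  [14]
50. n23.tag = 20  [C.ok + 1]
51. n23.fin = 24  [C.ok * -1 + 43]
52. n0.live = true  [B.fin > 23]
53. n0.tag = true  [B.tag > 19]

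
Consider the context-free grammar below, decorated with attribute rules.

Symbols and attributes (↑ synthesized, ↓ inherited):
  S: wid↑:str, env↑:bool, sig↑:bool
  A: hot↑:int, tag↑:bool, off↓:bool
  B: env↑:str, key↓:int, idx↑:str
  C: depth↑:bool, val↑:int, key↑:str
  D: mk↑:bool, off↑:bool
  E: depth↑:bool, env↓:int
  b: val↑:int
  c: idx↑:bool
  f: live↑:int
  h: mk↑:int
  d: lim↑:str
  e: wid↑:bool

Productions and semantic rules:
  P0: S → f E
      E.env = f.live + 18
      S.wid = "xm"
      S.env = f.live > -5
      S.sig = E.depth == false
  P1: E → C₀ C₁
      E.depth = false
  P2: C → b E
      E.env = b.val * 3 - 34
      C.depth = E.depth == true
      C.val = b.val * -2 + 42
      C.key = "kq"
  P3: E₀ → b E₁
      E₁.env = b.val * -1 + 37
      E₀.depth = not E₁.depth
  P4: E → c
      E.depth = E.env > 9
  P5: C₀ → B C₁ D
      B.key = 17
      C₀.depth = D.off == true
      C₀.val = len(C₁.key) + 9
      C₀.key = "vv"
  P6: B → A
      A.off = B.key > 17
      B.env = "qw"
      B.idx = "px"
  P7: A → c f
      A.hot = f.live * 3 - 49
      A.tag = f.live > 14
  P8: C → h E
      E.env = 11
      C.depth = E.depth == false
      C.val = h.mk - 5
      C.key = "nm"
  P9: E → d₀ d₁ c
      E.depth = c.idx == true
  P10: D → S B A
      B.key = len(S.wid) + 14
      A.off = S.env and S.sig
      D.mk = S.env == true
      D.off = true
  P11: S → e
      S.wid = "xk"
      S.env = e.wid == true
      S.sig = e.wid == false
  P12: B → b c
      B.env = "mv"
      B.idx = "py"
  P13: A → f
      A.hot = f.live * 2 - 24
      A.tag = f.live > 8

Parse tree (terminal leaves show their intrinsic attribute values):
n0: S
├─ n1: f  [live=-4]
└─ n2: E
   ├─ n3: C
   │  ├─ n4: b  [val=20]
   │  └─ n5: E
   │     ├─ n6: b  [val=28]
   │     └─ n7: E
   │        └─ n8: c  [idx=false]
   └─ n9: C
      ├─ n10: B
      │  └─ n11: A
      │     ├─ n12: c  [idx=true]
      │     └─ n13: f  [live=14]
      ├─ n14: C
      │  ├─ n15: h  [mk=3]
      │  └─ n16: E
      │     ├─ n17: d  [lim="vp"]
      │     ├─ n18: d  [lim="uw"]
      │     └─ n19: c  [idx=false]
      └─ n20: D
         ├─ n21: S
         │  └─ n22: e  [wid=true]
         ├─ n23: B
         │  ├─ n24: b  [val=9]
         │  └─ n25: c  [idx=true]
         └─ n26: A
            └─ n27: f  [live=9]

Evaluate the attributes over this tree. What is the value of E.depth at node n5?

1. n1.live = -4  [terminal]
2. n2.env = 14  [f.live + 18]
3. n4.val = 20  [terminal]
4. n5.env = 26  [b.val * 3 - 34]
5. n6.val = 28  [terminal]
6. n7.env = 9  [b.val * -1 + 37]
7. n8.idx = false  [terminal]
8. n7.depth = false  [E.env > 9]
9. n5.depth = true  [not E₁.depth]
10. n3.depth = true  [E.depth == true]
11. n3.val = 2  [b.val * -2 + 42]
12. n3.key = "kq"  ["kq"]
13. n10.key = 17  [17]
14. n11.off = false  [B.key > 17]
15. n12.idx = true  [terminal]
16. n13.live = 14  [terminal]
17. n11.hot = -7  [f.live * 3 - 49]
18. n11.tag = false  [f.live > 14]
19. n10.env = "qw"  ["qw"]
20. n10.idx = "px"  ["px"]
21. n15.mk = 3  [terminal]
22. n16.env = 11  [11]
23. n17.lim = "vp"  [terminal]
24. n18.lim = "uw"  [terminal]
25. n19.idx = false  [terminal]
26. n16.depth = false  [c.idx == true]
27. n14.depth = true  [E.depth == false]
28. n14.val = -2  [h.mk - 5]
29. n14.key = "nm"  ["nm"]
30. n22.wid = true  [terminal]
31. n21.wid = "xk"  ["xk"]
32. n21.env = true  [e.wid == true]
33. n21.sig = false  [e.wid == false]
34. n23.key = 16  [len(S.wid) + 14]
35. n24.val = 9  [terminal]
36. n25.idx = true  [terminal]
37. n23.env = "mv"  ["mv"]
38. n23.idx = "py"  ["py"]
39. n26.off = false  [S.env and S.sig]
40. n27.live = 9  [terminal]
41. n26.hot = -6  [f.live * 2 - 24]
42. n26.tag = true  [f.live > 8]
43. n20.mk = true  [S.env == true]
44. n20.off = true  [true]
45. n9.depth = true  [D.off == true]
46. n9.val = 11  [len(C₁.key) + 9]
47. n9.key = "vv"  ["vv"]
48. n2.depth = false  [false]
49. n0.wid = "xm"  ["xm"]
50. n0.env = true  [f.live > -5]
51. n0.sig = true  [E.depth == false]

true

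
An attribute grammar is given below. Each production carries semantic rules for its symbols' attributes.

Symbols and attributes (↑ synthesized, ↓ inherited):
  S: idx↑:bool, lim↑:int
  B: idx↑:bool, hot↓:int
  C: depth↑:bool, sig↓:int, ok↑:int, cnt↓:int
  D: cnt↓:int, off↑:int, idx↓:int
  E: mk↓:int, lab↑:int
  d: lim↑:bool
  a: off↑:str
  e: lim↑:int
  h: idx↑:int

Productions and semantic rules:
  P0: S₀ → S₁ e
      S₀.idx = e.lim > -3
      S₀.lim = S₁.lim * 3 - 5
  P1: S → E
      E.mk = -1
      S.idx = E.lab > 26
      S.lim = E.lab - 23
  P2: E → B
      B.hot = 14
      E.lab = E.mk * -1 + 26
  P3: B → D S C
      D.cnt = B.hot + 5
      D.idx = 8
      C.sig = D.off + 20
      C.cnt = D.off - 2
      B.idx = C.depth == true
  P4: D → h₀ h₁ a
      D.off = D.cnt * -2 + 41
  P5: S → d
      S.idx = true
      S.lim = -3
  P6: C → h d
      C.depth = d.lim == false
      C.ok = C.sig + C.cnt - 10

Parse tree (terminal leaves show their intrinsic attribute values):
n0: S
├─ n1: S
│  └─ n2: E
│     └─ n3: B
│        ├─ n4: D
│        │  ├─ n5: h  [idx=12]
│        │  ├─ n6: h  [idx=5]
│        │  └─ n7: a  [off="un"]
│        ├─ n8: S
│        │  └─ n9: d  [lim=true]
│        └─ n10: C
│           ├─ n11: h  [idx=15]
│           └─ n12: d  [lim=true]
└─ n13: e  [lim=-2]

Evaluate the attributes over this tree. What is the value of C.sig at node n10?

1. n2.mk = -1  [-1]
2. n3.hot = 14  [14]
3. n4.cnt = 19  [B.hot + 5]
4. n4.idx = 8  [8]
5. n5.idx = 12  [terminal]
6. n6.idx = 5  [terminal]
7. n7.off = "un"  [terminal]
8. n4.off = 3  [D.cnt * -2 + 41]
9. n9.lim = true  [terminal]
10. n8.idx = true  [true]
11. n8.lim = -3  [-3]
12. n10.sig = 23  [D.off + 20]
13. n10.cnt = 1  [D.off - 2]
14. n11.idx = 15  [terminal]
15. n12.lim = true  [terminal]
16. n10.depth = false  [d.lim == false]
17. n10.ok = 14  [C.sig + C.cnt - 10]
18. n3.idx = false  [C.depth == true]
19. n2.lab = 27  [E.mk * -1 + 26]
20. n1.idx = true  [E.lab > 26]
21. n1.lim = 4  [E.lab - 23]
22. n13.lim = -2  [terminal]
23. n0.idx = true  [e.lim > -3]
24. n0.lim = 7  [S₁.lim * 3 - 5]

23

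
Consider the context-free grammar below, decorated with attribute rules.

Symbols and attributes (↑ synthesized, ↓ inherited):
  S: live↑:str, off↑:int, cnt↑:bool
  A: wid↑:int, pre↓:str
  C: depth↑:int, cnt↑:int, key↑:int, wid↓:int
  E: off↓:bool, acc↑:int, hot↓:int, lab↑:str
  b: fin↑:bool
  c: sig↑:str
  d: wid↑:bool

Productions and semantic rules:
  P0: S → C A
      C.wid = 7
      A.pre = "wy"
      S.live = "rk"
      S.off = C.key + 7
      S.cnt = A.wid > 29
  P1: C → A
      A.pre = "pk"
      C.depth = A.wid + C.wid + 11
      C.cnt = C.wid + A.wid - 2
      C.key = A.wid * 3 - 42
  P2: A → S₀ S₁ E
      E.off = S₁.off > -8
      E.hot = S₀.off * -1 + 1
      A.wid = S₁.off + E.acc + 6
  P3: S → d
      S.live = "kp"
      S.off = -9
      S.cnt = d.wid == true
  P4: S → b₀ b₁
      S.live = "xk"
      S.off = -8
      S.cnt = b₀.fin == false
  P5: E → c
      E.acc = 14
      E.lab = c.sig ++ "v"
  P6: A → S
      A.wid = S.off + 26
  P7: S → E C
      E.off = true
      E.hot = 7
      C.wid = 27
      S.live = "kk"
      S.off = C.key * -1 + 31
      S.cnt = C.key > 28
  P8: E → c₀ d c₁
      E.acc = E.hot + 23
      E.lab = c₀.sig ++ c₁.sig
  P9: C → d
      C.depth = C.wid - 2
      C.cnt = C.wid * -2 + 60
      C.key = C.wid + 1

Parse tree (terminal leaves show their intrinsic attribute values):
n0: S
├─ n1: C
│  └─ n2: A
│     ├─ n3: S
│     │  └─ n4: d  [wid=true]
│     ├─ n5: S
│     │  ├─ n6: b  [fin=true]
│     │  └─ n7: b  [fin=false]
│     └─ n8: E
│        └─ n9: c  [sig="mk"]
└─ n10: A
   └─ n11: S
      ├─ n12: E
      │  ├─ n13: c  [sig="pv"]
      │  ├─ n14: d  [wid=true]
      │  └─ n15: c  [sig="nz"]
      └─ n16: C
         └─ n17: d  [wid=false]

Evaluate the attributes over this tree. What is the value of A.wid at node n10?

1. n1.wid = 7  [7]
2. n2.pre = "pk"  ["pk"]
3. n4.wid = true  [terminal]
4. n3.live = "kp"  ["kp"]
5. n3.off = -9  [-9]
6. n3.cnt = true  [d.wid == true]
7. n6.fin = true  [terminal]
8. n7.fin = false  [terminal]
9. n5.live = "xk"  ["xk"]
10. n5.off = -8  [-8]
11. n5.cnt = false  [b₀.fin == false]
12. n8.off = false  [S₁.off > -8]
13. n8.hot = 10  [S₀.off * -1 + 1]
14. n9.sig = "mk"  [terminal]
15. n8.acc = 14  [14]
16. n8.lab = "mkv"  [c.sig ++ "v"]
17. n2.wid = 12  [S₁.off + E.acc + 6]
18. n1.depth = 30  [A.wid + C.wid + 11]
19. n1.cnt = 17  [C.wid + A.wid - 2]
20. n1.key = -6  [A.wid * 3 - 42]
21. n10.pre = "wy"  ["wy"]
22. n12.off = true  [true]
23. n12.hot = 7  [7]
24. n13.sig = "pv"  [terminal]
25. n14.wid = true  [terminal]
26. n15.sig = "nz"  [terminal]
27. n12.acc = 30  [E.hot + 23]
28. n12.lab = "pvnz"  [c₀.sig ++ c₁.sig]
29. n16.wid = 27  [27]
30. n17.wid = false  [terminal]
31. n16.depth = 25  [C.wid - 2]
32. n16.cnt = 6  [C.wid * -2 + 60]
33. n16.key = 28  [C.wid + 1]
34. n11.live = "kk"  ["kk"]
35. n11.off = 3  [C.key * -1 + 31]
36. n11.cnt = false  [C.key > 28]
37. n10.wid = 29  [S.off + 26]
38. n0.live = "rk"  ["rk"]
39. n0.off = 1  [C.key + 7]
40. n0.cnt = false  [A.wid > 29]

29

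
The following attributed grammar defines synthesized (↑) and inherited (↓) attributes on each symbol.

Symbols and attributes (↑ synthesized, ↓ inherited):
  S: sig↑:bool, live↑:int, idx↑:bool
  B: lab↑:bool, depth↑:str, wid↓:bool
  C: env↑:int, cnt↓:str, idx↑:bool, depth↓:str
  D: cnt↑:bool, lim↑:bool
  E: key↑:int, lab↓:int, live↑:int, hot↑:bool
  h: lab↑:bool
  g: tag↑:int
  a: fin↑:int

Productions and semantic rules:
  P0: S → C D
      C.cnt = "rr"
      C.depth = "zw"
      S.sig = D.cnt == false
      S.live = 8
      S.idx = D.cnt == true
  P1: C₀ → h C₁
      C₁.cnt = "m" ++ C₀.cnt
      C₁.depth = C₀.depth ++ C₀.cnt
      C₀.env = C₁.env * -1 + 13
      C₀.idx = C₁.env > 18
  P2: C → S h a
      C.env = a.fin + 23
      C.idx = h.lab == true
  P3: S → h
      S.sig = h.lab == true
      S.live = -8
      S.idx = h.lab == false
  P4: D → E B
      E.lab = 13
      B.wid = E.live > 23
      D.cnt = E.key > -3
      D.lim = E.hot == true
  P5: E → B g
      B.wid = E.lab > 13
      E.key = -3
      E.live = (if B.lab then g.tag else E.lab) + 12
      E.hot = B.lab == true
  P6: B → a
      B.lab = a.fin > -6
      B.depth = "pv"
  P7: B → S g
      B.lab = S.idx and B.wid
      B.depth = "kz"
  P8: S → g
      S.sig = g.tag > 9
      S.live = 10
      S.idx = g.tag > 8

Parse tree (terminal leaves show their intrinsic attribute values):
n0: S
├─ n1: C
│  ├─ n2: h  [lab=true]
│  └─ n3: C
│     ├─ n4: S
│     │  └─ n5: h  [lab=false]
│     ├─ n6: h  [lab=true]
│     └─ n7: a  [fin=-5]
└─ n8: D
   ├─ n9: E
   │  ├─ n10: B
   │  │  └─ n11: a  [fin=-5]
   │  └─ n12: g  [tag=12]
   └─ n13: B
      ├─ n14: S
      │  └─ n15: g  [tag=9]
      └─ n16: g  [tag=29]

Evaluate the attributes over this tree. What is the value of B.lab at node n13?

1. n1.cnt = "rr"  ["rr"]
2. n1.depth = "zw"  ["zw"]
3. n2.lab = true  [terminal]
4. n3.cnt = "mrr"  ["m" ++ C₀.cnt]
5. n3.depth = "zwrr"  [C₀.depth ++ C₀.cnt]
6. n5.lab = false  [terminal]
7. n4.sig = false  [h.lab == true]
8. n4.live = -8  [-8]
9. n4.idx = true  [h.lab == false]
10. n6.lab = true  [terminal]
11. n7.fin = -5  [terminal]
12. n3.env = 18  [a.fin + 23]
13. n3.idx = true  [h.lab == true]
14. n1.env = -5  [C₁.env * -1 + 13]
15. n1.idx = false  [C₁.env > 18]
16. n9.lab = 13  [13]
17. n10.wid = false  [E.lab > 13]
18. n11.fin = -5  [terminal]
19. n10.lab = true  [a.fin > -6]
20. n10.depth = "pv"  ["pv"]
21. n12.tag = 12  [terminal]
22. n9.key = -3  [-3]
23. n9.live = 24  [(if B.lab then g.tag else E.lab) + 12]
24. n9.hot = true  [B.lab == true]
25. n13.wid = true  [E.live > 23]
26. n15.tag = 9  [terminal]
27. n14.sig = false  [g.tag > 9]
28. n14.live = 10  [10]
29. n14.idx = true  [g.tag > 8]
30. n16.tag = 29  [terminal]
31. n13.lab = true  [S.idx and B.wid]
32. n13.depth = "kz"  ["kz"]
33. n8.cnt = false  [E.key > -3]
34. n8.lim = true  [E.hot == true]
35. n0.sig = true  [D.cnt == false]
36. n0.live = 8  [8]
37. n0.idx = false  [D.cnt == true]

true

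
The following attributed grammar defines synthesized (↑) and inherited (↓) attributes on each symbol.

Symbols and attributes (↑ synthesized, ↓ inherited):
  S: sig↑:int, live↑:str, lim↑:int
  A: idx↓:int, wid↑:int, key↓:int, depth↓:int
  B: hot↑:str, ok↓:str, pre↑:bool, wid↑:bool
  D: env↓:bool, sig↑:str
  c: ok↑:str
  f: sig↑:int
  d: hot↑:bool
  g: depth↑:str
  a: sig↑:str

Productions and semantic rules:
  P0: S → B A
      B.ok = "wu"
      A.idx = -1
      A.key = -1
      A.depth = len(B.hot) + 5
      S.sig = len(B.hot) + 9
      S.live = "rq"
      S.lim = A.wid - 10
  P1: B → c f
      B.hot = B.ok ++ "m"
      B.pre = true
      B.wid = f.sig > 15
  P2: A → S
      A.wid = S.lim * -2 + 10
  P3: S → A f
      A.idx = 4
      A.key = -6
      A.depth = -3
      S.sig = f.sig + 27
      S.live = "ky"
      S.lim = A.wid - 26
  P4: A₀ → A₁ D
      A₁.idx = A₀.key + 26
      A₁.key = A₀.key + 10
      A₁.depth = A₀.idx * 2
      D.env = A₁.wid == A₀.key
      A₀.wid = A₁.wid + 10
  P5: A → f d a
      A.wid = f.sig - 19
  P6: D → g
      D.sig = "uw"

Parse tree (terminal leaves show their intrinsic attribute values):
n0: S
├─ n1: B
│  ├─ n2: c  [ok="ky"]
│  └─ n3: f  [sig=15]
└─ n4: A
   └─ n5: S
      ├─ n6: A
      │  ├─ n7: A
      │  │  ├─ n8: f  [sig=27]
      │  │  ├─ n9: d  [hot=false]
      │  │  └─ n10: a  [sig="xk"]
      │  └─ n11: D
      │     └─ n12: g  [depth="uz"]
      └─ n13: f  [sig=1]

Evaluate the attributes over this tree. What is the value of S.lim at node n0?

1. n1.ok = "wu"  ["wu"]
2. n2.ok = "ky"  [terminal]
3. n3.sig = 15  [terminal]
4. n1.hot = "wum"  [B.ok ++ "m"]
5. n1.pre = true  [true]
6. n1.wid = false  [f.sig > 15]
7. n4.idx = -1  [-1]
8. n4.key = -1  [-1]
9. n4.depth = 8  [len(B.hot) + 5]
10. n6.idx = 4  [4]
11. n6.key = -6  [-6]
12. n6.depth = -3  [-3]
13. n7.idx = 20  [A₀.key + 26]
14. n7.key = 4  [A₀.key + 10]
15. n7.depth = 8  [A₀.idx * 2]
16. n8.sig = 27  [terminal]
17. n9.hot = false  [terminal]
18. n10.sig = "xk"  [terminal]
19. n7.wid = 8  [f.sig - 19]
20. n11.env = false  [A₁.wid == A₀.key]
21. n12.depth = "uz"  [terminal]
22. n11.sig = "uw"  ["uw"]
23. n6.wid = 18  [A₁.wid + 10]
24. n13.sig = 1  [terminal]
25. n5.sig = 28  [f.sig + 27]
26. n5.live = "ky"  ["ky"]
27. n5.lim = -8  [A.wid - 26]
28. n4.wid = 26  [S.lim * -2 + 10]
29. n0.sig = 12  [len(B.hot) + 9]
30. n0.live = "rq"  ["rq"]
31. n0.lim = 16  [A.wid - 10]

16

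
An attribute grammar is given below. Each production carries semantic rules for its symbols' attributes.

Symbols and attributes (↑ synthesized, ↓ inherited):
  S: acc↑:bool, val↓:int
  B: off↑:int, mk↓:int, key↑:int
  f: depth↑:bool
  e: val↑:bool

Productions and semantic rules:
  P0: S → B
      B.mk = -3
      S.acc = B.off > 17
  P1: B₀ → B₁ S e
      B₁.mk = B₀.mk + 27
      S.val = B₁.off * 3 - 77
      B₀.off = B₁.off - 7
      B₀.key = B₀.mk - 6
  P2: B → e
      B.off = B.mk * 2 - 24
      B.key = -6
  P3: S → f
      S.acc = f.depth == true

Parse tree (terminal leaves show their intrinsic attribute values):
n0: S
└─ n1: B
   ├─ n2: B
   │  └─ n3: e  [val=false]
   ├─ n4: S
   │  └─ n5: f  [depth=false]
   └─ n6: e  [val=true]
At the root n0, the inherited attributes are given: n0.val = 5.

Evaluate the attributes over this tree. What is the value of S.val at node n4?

1. n0.val = 5  [given at root]
2. n1.mk = -3  [-3]
3. n2.mk = 24  [B₀.mk + 27]
4. n3.val = false  [terminal]
5. n2.off = 24  [B.mk * 2 - 24]
6. n2.key = -6  [-6]
7. n4.val = -5  [B₁.off * 3 - 77]
8. n5.depth = false  [terminal]
9. n4.acc = false  [f.depth == true]
10. n6.val = true  [terminal]
11. n1.off = 17  [B₁.off - 7]
12. n1.key = -9  [B₀.mk - 6]
13. n0.acc = false  [B.off > 17]

-5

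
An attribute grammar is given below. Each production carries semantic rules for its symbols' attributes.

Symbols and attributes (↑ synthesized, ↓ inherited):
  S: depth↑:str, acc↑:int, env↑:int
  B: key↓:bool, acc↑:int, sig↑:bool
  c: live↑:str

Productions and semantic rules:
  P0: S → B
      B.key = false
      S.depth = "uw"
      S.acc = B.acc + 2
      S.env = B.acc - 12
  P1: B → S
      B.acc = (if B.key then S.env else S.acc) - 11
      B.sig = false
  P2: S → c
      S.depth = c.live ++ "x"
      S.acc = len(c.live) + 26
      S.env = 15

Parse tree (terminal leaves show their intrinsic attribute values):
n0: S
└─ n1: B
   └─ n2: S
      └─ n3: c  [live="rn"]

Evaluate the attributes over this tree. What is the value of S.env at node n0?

5

1. n1.key = false  [false]
2. n3.live = "rn"  [terminal]
3. n2.depth = "rnx"  [c.live ++ "x"]
4. n2.acc = 28  [len(c.live) + 26]
5. n2.env = 15  [15]
6. n1.acc = 17  [(if B.key then S.env else S.acc) - 11]
7. n1.sig = false  [false]
8. n0.depth = "uw"  ["uw"]
9. n0.acc = 19  [B.acc + 2]
10. n0.env = 5  [B.acc - 12]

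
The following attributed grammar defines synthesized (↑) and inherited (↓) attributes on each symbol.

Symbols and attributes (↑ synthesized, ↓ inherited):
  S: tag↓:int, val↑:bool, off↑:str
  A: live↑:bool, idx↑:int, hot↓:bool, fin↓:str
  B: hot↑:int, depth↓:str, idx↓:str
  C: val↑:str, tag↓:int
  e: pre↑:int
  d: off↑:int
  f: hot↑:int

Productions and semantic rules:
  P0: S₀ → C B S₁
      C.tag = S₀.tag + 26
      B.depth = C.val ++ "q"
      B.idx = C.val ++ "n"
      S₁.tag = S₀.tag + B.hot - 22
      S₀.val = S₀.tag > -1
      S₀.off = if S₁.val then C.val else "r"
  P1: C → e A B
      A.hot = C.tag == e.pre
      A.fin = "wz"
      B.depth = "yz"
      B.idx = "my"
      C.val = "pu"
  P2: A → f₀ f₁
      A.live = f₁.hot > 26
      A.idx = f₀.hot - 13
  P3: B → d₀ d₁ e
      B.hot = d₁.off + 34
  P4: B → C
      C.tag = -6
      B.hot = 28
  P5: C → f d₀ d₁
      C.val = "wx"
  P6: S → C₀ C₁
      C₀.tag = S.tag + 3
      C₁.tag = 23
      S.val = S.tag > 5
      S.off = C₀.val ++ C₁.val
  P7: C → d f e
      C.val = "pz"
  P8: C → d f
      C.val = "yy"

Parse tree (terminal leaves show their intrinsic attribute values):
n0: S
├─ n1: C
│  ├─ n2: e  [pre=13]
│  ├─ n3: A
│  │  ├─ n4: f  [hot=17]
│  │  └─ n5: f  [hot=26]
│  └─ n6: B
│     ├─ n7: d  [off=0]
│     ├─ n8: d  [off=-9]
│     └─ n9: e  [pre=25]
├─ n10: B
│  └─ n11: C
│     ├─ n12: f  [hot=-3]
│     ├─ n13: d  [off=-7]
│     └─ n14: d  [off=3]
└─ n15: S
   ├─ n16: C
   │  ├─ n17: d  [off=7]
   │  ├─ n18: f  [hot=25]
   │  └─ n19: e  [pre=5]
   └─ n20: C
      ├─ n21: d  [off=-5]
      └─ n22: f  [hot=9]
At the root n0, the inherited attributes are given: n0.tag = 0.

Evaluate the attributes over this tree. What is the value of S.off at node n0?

1. n0.tag = 0  [given at root]
2. n1.tag = 26  [S₀.tag + 26]
3. n2.pre = 13  [terminal]
4. n3.hot = false  [C.tag == e.pre]
5. n3.fin = "wz"  ["wz"]
6. n4.hot = 17  [terminal]
7. n5.hot = 26  [terminal]
8. n3.live = false  [f₁.hot > 26]
9. n3.idx = 4  [f₀.hot - 13]
10. n6.depth = "yz"  ["yz"]
11. n6.idx = "my"  ["my"]
12. n7.off = 0  [terminal]
13. n8.off = -9  [terminal]
14. n9.pre = 25  [terminal]
15. n6.hot = 25  [d₁.off + 34]
16. n1.val = "pu"  ["pu"]
17. n10.depth = "puq"  [C.val ++ "q"]
18. n10.idx = "pun"  [C.val ++ "n"]
19. n11.tag = -6  [-6]
20. n12.hot = -3  [terminal]
21. n13.off = -7  [terminal]
22. n14.off = 3  [terminal]
23. n11.val = "wx"  ["wx"]
24. n10.hot = 28  [28]
25. n15.tag = 6  [S₀.tag + B.hot - 22]
26. n16.tag = 9  [S.tag + 3]
27. n17.off = 7  [terminal]
28. n18.hot = 25  [terminal]
29. n19.pre = 5  [terminal]
30. n16.val = "pz"  ["pz"]
31. n20.tag = 23  [23]
32. n21.off = -5  [terminal]
33. n22.hot = 9  [terminal]
34. n20.val = "yy"  ["yy"]
35. n15.val = true  [S.tag > 5]
36. n15.off = "pzyy"  [C₀.val ++ C₁.val]
37. n0.val = true  [S₀.tag > -1]
38. n0.off = "pu"  [if S₁.val then C.val else "r"]

"pu"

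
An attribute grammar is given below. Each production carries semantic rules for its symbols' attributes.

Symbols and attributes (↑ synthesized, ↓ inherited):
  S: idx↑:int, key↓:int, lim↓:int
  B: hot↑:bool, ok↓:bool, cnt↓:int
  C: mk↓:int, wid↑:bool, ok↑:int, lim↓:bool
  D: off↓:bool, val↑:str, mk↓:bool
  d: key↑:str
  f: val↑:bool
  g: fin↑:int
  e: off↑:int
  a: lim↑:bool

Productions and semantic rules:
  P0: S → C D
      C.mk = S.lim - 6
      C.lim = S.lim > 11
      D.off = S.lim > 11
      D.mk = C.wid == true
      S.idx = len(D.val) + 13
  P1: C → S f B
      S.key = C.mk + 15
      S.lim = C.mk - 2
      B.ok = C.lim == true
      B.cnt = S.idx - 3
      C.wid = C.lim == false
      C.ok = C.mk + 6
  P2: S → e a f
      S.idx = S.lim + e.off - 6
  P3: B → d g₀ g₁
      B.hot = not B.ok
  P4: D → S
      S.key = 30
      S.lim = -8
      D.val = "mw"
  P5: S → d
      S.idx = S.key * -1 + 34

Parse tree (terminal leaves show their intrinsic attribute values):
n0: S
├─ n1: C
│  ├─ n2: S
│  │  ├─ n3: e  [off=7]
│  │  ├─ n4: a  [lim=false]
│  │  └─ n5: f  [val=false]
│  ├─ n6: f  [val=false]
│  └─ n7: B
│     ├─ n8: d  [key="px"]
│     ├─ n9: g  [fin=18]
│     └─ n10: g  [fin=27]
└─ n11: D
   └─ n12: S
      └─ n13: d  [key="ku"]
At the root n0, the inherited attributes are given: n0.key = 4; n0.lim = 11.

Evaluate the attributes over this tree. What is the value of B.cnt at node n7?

1

1. n0.key = 4  [given at root]
2. n0.lim = 11  [given at root]
3. n1.mk = 5  [S.lim - 6]
4. n1.lim = false  [S.lim > 11]
5. n2.key = 20  [C.mk + 15]
6. n2.lim = 3  [C.mk - 2]
7. n3.off = 7  [terminal]
8. n4.lim = false  [terminal]
9. n5.val = false  [terminal]
10. n2.idx = 4  [S.lim + e.off - 6]
11. n6.val = false  [terminal]
12. n7.ok = false  [C.lim == true]
13. n7.cnt = 1  [S.idx - 3]
14. n8.key = "px"  [terminal]
15. n9.fin = 18  [terminal]
16. n10.fin = 27  [terminal]
17. n7.hot = true  [not B.ok]
18. n1.wid = true  [C.lim == false]
19. n1.ok = 11  [C.mk + 6]
20. n11.off = false  [S.lim > 11]
21. n11.mk = true  [C.wid == true]
22. n12.key = 30  [30]
23. n12.lim = -8  [-8]
24. n13.key = "ku"  [terminal]
25. n12.idx = 4  [S.key * -1 + 34]
26. n11.val = "mw"  ["mw"]
27. n0.idx = 15  [len(D.val) + 13]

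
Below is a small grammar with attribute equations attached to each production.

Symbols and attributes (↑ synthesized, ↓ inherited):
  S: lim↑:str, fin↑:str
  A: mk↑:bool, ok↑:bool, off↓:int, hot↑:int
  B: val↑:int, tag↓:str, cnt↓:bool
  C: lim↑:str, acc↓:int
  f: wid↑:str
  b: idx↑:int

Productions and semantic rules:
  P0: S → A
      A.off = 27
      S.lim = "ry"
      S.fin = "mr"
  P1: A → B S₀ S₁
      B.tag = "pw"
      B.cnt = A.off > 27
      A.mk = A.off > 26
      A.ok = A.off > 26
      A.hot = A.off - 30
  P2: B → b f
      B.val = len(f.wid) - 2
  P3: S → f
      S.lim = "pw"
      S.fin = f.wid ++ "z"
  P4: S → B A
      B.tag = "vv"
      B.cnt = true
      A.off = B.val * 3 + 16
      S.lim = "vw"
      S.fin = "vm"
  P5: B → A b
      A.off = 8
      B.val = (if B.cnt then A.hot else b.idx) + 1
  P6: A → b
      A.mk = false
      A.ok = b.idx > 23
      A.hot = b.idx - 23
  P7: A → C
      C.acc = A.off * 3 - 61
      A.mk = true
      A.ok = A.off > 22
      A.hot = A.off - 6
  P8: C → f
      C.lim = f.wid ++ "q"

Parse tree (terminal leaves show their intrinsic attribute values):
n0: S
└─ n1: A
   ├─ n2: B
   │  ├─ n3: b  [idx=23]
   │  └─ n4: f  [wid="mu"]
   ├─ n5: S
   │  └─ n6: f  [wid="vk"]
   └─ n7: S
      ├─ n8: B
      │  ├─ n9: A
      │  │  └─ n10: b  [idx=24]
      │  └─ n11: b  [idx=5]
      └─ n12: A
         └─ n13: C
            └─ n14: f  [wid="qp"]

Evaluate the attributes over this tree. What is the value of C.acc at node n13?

5

1. n1.off = 27  [27]
2. n2.tag = "pw"  ["pw"]
3. n2.cnt = false  [A.off > 27]
4. n3.idx = 23  [terminal]
5. n4.wid = "mu"  [terminal]
6. n2.val = 0  [len(f.wid) - 2]
7. n6.wid = "vk"  [terminal]
8. n5.lim = "pw"  ["pw"]
9. n5.fin = "vkz"  [f.wid ++ "z"]
10. n8.tag = "vv"  ["vv"]
11. n8.cnt = true  [true]
12. n9.off = 8  [8]
13. n10.idx = 24  [terminal]
14. n9.mk = false  [false]
15. n9.ok = true  [b.idx > 23]
16. n9.hot = 1  [b.idx - 23]
17. n11.idx = 5  [terminal]
18. n8.val = 2  [(if B.cnt then A.hot else b.idx) + 1]
19. n12.off = 22  [B.val * 3 + 16]
20. n13.acc = 5  [A.off * 3 - 61]
21. n14.wid = "qp"  [terminal]
22. n13.lim = "qpq"  [f.wid ++ "q"]
23. n12.mk = true  [true]
24. n12.ok = false  [A.off > 22]
25. n12.hot = 16  [A.off - 6]
26. n7.lim = "vw"  ["vw"]
27. n7.fin = "vm"  ["vm"]
28. n1.mk = true  [A.off > 26]
29. n1.ok = true  [A.off > 26]
30. n1.hot = -3  [A.off - 30]
31. n0.lim = "ry"  ["ry"]
32. n0.fin = "mr"  ["mr"]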